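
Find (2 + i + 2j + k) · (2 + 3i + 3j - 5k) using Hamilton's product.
-5i + 18j - 11k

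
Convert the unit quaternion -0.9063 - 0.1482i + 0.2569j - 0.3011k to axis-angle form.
axis = (-0.3507, 0.6079, -0.7124), θ = 310°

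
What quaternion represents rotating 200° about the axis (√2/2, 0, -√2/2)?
-0.1736 + 0.6964i - 0.6964k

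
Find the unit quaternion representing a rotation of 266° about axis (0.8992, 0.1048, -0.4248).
-0.682 + 0.6576i + 0.0766j - 0.3107k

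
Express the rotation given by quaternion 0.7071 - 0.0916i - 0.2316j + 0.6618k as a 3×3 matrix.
[[0.0168, -0.8935, -0.4488], [0.9783, 0.1073, -0.177], [0.2063, -0.4361, 0.8759]]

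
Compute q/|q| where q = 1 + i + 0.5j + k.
0.5547 + 0.5547i + 0.2774j + 0.5547k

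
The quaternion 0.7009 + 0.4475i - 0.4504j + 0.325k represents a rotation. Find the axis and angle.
axis = (0.6274, -0.6315, 0.4557), θ = 91°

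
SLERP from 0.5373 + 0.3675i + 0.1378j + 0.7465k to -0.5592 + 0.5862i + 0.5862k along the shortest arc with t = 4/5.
-0.3547 + 0.6103i + 0.0353j + 0.7074k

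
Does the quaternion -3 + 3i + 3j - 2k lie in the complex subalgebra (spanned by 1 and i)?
No. The quaternion -3 + 3i + 3j - 2k has j-coefficient y = 3 and k-coefficient z = -2, not both zero, so it does not lie in the complex subalgebra spanned by 1 and i.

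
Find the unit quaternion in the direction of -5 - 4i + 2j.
-0.7454 - 0.5963i + 0.2981j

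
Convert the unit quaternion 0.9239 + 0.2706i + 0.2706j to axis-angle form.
axis = (√2/2, √2/2, 0), θ = π/4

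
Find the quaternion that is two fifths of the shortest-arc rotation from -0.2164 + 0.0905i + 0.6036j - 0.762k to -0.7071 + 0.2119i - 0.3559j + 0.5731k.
0.1869 - 0.0385i + 0.5806j - 0.7915k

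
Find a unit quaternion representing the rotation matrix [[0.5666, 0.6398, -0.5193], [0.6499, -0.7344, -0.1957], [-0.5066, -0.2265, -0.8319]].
-0.0087 + 0.885i + 0.3643j - 0.2898k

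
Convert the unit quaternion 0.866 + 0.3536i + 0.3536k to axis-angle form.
axis = (√2/2, 0, √2/2), θ = π/3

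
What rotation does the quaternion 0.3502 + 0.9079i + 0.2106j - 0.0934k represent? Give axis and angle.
axis = (0.9693, 0.2248, -0.0997), θ = 139°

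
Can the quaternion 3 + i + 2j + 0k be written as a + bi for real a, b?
No. The quaternion 3 + i + 2j has j-coefficient y = 2 and k-coefficient z = 0, not both zero, so it does not lie in the complex subalgebra spanned by 1 and i.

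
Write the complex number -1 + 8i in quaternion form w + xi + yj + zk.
-1 + 8i + 0j + 0k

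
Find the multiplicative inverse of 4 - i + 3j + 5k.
0.0784 + 0.0196i - 0.0588j - 0.098k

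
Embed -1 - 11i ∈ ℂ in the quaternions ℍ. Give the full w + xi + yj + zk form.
-1 - 11i + 0j + 0k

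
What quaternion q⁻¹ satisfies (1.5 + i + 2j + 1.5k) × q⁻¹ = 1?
0.1579 - 0.1053i - 0.2105j - 0.1579k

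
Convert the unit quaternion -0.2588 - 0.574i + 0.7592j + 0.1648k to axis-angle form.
axis = (-0.5942, 0.786, 0.1706), θ = 7π/6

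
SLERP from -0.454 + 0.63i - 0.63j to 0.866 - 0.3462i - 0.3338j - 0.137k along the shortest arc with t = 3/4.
-0.8632 + 0.4849i + 0.0818j + 0.1142k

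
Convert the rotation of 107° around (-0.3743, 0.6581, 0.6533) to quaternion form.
0.5948 - 0.3009i + 0.529j + 0.5252k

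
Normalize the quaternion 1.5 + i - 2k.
0.5571 + 0.3714i - 0.7428k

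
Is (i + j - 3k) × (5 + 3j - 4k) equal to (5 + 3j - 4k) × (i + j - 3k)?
No: pq = -15 + 10i + 9j - 12k ≠ -15 + j - 18k = qp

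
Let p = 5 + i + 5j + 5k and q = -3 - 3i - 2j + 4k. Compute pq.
-22 + 12i - 44j + 18k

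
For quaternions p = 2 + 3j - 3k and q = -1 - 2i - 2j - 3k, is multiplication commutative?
No: pq = -5 - 19i - j + 3k ≠ -5 + 11i - 13j - 9k = qp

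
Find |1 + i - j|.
√3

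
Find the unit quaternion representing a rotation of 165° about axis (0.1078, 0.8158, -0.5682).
0.1305 + 0.1069i + 0.8088j - 0.5633k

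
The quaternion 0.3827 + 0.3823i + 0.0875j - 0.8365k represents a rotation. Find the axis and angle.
axis = (0.4138, 0.0947, -0.9054), θ = 3π/4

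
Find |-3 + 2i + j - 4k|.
√30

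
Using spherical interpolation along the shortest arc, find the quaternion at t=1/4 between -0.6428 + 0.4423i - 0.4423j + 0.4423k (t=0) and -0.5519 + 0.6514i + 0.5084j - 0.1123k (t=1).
-0.714 + 0.5772i - 0.2105j + 0.3357k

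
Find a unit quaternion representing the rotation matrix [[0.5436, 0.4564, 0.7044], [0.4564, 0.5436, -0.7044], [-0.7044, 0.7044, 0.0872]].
0.7373 + 0.4777i + 0.4777j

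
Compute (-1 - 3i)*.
-1 + 3i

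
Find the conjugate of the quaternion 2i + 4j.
-2i - 4j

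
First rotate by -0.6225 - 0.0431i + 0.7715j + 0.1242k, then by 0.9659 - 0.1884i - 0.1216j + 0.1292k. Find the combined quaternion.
-0.5316 - 0.0391i + 0.8387j - 0.1111k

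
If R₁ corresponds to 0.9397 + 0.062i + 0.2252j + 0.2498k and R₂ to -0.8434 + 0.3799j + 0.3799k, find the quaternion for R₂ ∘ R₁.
-0.973 - 0.0429i + 0.1906j + 0.1228k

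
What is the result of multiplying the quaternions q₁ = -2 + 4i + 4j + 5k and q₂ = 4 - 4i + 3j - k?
1 + 5i - 6j + 50k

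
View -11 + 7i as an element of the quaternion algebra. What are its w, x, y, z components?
-11 + 7i + 0j + 0k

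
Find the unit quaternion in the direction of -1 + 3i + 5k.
-0.169 + 0.5071i + 0.8452k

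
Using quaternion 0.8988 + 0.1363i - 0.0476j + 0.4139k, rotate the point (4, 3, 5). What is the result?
(0.477, 3.363, 6.202)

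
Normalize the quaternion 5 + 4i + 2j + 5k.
0.5976 + 0.4781i + 0.239j + 0.5976k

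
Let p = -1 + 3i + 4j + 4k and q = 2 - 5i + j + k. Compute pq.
5 + 11i - 16j + 30k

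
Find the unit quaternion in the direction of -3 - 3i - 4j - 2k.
-0.4867 - 0.4867i - 0.6489j - 0.3244k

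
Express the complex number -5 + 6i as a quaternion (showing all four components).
-5 + 6i + 0j + 0k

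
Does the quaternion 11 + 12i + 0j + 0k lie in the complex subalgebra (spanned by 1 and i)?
Yes. The quaternion 11 + 12i has j- and k-coefficients y = z = 0, so it lies in the complex subalgebra spanned by 1 and i.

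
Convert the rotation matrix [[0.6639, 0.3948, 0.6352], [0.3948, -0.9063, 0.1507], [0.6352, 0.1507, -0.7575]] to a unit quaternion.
0.9121i + 0.2164j + 0.3482k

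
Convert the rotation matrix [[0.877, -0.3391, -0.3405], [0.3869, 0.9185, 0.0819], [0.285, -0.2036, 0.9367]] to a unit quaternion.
0.9659 - 0.0739i - 0.1619j + 0.1879k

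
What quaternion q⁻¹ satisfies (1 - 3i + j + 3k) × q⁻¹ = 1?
0.05 + 0.15i - 0.05j - 0.15k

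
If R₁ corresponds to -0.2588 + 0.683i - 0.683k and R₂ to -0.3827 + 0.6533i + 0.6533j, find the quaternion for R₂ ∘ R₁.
-0.3472 - 0.8767i + 0.2771j - 0.1848k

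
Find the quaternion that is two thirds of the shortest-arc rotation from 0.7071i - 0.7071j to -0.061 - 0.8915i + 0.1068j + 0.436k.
0.0431 + 0.8895i - 0.3345j - 0.3084k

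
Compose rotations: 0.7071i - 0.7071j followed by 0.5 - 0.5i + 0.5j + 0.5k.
0.7071 + 0.7071i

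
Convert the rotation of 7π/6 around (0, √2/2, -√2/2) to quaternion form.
-0.2588 + 0.683j - 0.683k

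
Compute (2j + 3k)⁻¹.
-0.1538j - 0.2308k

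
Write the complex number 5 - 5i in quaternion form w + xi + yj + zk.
5 - 5i + 0j + 0k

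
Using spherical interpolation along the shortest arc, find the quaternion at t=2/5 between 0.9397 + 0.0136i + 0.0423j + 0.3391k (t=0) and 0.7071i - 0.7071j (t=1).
0.7536 - 0.4001i + 0.445j + 0.2719k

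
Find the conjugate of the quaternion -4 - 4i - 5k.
-4 + 4i + 5k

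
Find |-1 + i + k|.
√3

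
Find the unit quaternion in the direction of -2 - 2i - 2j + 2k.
-0.5 - 0.5i - 0.5j + 0.5k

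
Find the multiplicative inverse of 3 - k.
0.3 + 0.1k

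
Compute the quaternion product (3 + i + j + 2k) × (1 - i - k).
6 - 3i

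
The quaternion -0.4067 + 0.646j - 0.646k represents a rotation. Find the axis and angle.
axis = (0, √2/2, -√2/2), θ = 228°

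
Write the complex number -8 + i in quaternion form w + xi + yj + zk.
-8 + i + 0j + 0k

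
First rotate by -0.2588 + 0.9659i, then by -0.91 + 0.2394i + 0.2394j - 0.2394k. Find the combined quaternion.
0.0043 - 0.9409i - 0.2932j - 0.1693k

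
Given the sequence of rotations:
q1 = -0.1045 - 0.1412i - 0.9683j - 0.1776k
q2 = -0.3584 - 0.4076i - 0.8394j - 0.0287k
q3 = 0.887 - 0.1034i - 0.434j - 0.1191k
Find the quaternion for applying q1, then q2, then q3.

q2 · q1 = -0.838 + 0.2145i + 0.3664j + 0.3428k
q3 · q2 · q1 = -0.5213 + 0.1718i + 0.6986j + 0.4591k
-0.5213 + 0.1718i + 0.6986j + 0.4591k


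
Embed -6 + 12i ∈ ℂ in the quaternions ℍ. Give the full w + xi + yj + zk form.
-6 + 12i + 0j + 0k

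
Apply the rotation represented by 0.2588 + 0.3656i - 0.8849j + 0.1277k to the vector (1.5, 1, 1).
(-1.976, -0.587, -0.043)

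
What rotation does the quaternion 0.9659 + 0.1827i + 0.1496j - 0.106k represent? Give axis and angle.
axis = (0.7059, 0.578, -0.4095), θ = π/6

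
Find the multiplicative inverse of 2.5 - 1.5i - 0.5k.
0.2857 + 0.1714i + 0.0571k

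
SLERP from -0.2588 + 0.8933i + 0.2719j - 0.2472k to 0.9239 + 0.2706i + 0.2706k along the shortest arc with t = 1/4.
-0.575 + 0.7098i + 0.2464j - 0.3237k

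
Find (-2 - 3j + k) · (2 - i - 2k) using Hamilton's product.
-2 + 8i - 7j + 3k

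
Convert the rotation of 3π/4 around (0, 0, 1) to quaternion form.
0.3827 + 0.9239k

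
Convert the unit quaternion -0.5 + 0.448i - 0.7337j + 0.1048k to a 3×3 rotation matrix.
[[-0.0986, -0.5526, 0.8276], [-0.7622, 0.5766, 0.2942], [-0.6398, -0.6018, -0.478]]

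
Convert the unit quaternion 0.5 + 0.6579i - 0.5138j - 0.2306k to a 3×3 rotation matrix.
[[0.3657, -0.4455, -0.8172], [-0.9067, 0.028, -0.4209], [0.2104, 0.8949, -0.3936]]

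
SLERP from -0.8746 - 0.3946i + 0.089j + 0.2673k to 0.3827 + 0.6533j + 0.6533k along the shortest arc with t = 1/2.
-0.8469 - 0.2658i - 0.3801j - 0.26k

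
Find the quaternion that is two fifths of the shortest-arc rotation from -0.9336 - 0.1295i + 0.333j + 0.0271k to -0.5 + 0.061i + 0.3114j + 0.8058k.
-0.8467 - 0.0581i + 0.3626j + 0.3851k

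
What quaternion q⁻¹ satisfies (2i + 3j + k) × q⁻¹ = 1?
-0.1429i - 0.2143j - 0.0714k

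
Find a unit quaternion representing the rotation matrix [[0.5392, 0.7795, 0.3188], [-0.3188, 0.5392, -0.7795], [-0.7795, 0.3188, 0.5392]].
0.8089 + 0.3394i + 0.3394j - 0.3394k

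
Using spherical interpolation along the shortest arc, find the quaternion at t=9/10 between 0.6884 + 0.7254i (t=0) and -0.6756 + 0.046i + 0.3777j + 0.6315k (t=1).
0.7207 + 0.047i - 0.355j - 0.5936k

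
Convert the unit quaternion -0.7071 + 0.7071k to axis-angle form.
axis = (0, 0, 1), θ = 3π/2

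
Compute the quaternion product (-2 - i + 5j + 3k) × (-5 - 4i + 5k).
-9 + 38i - 32j - 5k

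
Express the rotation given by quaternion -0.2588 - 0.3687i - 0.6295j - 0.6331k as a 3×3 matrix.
[[-0.5942, 0.1365, 0.7927], [0.7919, -0.0735, 0.6062], [0.141, 0.9879, -0.0644]]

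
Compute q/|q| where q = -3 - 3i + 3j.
-0.5774 - 0.5774i + 0.5774j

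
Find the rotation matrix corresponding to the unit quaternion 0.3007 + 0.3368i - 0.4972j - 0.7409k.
[[-0.5923, 0.1107, -0.7981], [-0.7805, -0.3247, 0.5342], [-0.2001, 0.9393, 0.2787]]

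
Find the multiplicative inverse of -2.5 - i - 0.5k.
-0.3333 + 0.1333i + 0.0667k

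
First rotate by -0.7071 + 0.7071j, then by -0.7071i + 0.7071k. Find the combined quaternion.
-k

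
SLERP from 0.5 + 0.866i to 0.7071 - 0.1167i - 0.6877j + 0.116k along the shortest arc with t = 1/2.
0.7627 + 0.4734i - 0.4345j + 0.0733k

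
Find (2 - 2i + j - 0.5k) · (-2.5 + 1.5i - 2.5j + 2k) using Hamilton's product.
1.5 + 8.75i - 4.25j + 8.75k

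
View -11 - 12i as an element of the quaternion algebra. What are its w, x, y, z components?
-11 - 12i + 0j + 0k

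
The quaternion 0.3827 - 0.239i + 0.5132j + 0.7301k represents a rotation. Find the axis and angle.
axis = (-0.2587, 0.5555, 0.7903), θ = 3π/4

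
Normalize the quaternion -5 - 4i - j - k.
-0.7625 - 0.61i - 0.1525j - 0.1525k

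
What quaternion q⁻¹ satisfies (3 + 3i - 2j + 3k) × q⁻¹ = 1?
0.0968 - 0.0968i + 0.0645j - 0.0968k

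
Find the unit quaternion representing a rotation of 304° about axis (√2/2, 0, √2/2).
-0.8829 + 0.332i + 0.332k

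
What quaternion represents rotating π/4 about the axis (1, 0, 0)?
0.9239 + 0.3827i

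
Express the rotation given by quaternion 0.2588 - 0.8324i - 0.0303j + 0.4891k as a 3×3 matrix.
[[0.5197, -0.2027, -0.8299], [0.3036, -0.8642, 0.4012], [-0.7986, -0.4605, -0.3876]]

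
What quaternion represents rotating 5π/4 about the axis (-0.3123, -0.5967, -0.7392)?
-0.3827 - 0.2885i - 0.5513j - 0.6829k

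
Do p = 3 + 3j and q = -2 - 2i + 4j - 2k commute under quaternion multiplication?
No: pq = -18 - 12i + 6j ≠ -18 + 6j - 12k = qp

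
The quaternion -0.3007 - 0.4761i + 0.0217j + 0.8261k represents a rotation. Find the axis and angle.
axis = (-0.4992, 0.0228, 0.8662), θ = 215°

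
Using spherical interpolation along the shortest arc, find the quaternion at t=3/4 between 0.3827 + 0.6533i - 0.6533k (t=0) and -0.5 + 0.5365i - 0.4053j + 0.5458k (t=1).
0.5683 - 0.2448i + 0.3542j - 0.7012k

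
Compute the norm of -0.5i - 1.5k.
1.581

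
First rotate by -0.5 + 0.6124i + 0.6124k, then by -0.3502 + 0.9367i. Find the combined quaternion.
-0.3985 - 0.6828i - 0.5736j - 0.2145k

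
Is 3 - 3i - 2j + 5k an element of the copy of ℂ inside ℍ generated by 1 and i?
No. The quaternion 3 - 3i - 2j + 5k has j-coefficient y = -2 and k-coefficient z = 5, not both zero, so it does not lie in the complex subalgebra spanned by 1 and i.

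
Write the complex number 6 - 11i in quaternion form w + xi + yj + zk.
6 - 11i + 0j + 0k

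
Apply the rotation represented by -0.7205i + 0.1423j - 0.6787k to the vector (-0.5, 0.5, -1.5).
(-1.589, -0.087, -0.467)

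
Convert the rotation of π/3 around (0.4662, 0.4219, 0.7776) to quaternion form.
0.866 + 0.2331i + 0.2109j + 0.3888k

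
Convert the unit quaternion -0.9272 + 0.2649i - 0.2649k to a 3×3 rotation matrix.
[[0.8597, -0.4912, -0.1403], [0.4912, 0.7193, 0.4912], [-0.1403, -0.4912, 0.8597]]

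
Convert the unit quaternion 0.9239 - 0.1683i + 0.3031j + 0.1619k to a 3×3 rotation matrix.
[[0.7638, -0.4012, 0.5056], [0.1971, 0.8909, 0.4091], [-0.6146, -0.2128, 0.7596]]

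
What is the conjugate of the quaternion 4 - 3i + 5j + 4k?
4 + 3i - 5j - 4k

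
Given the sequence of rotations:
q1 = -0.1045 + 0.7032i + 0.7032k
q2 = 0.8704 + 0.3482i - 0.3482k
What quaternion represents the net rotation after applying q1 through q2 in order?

q2 · q1 = -0.091 + 0.5757i - 0.4897j + 0.6485k
-0.091 + 0.5757i - 0.4897j + 0.6485k


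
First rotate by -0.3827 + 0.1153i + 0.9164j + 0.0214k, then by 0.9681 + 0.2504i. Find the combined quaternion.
-0.3994 + 0.0158i + 0.8818j + 0.2502k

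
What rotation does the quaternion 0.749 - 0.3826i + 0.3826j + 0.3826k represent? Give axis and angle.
axis = (-√3/3, √3/3, √3/3), θ = 83°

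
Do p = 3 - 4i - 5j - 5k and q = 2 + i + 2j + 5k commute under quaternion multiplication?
No: pq = 45 - 20i + 11j + 2k ≠ 45 + 10i - 19j + 8k = qp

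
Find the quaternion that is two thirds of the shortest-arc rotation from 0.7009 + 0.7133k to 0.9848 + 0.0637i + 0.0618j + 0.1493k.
0.9321 + 0.0442i + 0.0429j + 0.3569k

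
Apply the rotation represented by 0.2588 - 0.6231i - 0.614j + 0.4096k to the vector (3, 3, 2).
(-0.266, 2.234, -4.115)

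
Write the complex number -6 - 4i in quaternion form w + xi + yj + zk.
-6 - 4i + 0j + 0k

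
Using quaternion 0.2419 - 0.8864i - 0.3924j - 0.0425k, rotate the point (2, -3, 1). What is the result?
(-0.886, 3.537, 0.837)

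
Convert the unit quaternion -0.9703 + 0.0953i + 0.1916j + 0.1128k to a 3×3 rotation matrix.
[[0.9011, 0.2554, -0.3503], [-0.1824, 0.9564, 0.2282], [0.3933, -0.1417, 0.9084]]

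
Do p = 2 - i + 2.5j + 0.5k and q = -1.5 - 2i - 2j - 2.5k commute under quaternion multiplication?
No: pq = 1.25 - 7.75i - 11.25j + 1.25k ≠ 1.25 + 2.75i - 4.25j - 12.75k = qp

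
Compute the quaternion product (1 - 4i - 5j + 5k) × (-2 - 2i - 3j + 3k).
-40 + 6i + 9j - 5k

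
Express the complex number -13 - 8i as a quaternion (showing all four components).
-13 - 8i + 0j + 0k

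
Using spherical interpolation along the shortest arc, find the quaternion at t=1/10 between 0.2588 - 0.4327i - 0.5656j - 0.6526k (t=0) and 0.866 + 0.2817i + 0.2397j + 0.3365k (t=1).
0.1303 - 0.4523i - 0.5738j - 0.6702k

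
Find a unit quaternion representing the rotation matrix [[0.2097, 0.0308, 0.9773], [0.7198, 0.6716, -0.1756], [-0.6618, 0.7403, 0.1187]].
0.7071 + 0.3238i + 0.5795j + 0.2436k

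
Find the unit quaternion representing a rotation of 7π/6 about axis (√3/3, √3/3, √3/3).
-0.2588 + 0.5577i + 0.5577j + 0.5577k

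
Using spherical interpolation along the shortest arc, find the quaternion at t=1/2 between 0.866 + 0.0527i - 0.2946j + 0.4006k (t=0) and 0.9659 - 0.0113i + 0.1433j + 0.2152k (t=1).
0.9448 + 0.0214i - 0.078j + 0.3176k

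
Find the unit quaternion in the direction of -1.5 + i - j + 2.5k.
-0.4629 + 0.3086i - 0.3086j + 0.7715k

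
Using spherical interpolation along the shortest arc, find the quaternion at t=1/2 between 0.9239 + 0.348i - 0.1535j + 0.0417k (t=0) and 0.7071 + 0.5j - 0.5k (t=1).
0.9247 + 0.1973i + 0.1964j - 0.2598k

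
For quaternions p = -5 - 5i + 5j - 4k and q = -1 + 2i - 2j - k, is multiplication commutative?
No: pq = 21 - 18i - 8j + 9k ≠ 21 + 8i + 18j + 9k = qp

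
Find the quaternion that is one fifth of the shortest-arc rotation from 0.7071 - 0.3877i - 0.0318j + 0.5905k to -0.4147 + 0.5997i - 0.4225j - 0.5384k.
0.6657 - 0.4438i + 0.0634j + 0.5966k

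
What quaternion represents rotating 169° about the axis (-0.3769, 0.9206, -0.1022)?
0.0958 - 0.3752i + 0.9164j - 0.1017k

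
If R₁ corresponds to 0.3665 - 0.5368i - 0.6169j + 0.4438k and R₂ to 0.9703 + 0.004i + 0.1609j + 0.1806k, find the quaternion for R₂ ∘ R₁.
0.3769 - 0.3366i - 0.6383j + 0.5807k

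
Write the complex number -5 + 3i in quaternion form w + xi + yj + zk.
-5 + 3i + 0j + 0k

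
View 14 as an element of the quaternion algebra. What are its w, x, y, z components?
14 + 0i + 0j + 0k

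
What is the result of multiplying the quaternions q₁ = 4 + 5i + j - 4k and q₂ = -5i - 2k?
17 - 22i + 30j - 3k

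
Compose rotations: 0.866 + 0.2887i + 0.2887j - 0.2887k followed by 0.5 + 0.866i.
0.183 + 0.8943i + 0.3944j + 0.1057k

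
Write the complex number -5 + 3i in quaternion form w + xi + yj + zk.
-5 + 3i + 0j + 0k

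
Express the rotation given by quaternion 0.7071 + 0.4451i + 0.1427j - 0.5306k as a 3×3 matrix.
[[0.3962, 0.8774, -0.2705], [-0.6233, 0.0407, -0.7809], [-0.6741, 0.478, 0.563]]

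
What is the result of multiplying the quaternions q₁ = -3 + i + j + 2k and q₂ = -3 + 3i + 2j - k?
6 - 17i - 2j - 4k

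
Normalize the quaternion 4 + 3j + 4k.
0.6247 + 0.4685j + 0.6247k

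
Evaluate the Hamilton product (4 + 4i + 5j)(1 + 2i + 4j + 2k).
-24 + 22i + 13j + 14k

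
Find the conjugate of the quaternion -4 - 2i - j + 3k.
-4 + 2i + j - 3k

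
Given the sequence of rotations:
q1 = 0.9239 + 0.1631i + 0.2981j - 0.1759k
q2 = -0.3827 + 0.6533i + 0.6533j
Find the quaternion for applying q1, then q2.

q2 · q1 = -0.6549 + 0.4263i + 0.6044j + 0.1555k
-0.6549 + 0.4263i + 0.6044j + 0.1555k


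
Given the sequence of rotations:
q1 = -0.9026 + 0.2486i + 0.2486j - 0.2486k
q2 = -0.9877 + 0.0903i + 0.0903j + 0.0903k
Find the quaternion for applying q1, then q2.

q2 · q1 = 0.869 - 0.3719i - 0.2821j + 0.164k
0.869 - 0.3719i - 0.2821j + 0.164k


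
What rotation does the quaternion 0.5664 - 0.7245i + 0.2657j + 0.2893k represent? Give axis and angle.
axis = (-0.8791, 0.3224, 0.351), θ = 111°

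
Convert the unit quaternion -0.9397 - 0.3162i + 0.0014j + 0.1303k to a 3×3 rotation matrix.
[[0.966, 0.244, -0.085], [-0.2458, 0.7661, -0.5939], [-0.0798, 0.5946, 0.8]]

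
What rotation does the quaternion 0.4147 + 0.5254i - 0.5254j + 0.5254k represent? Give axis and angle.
axis = (√3/3, -√3/3, √3/3), θ = 131°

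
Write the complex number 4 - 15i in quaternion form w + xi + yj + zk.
4 - 15i + 0j + 0k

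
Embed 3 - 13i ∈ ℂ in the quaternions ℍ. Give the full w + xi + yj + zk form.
3 - 13i + 0j + 0k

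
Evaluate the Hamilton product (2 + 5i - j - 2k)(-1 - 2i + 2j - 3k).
4 - 2i + 24j + 4k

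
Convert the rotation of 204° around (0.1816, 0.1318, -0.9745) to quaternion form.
-0.2079 + 0.1776i + 0.1289j - 0.9532k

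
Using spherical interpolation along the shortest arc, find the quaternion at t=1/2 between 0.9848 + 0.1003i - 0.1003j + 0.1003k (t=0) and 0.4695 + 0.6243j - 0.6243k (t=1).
0.8893 + 0.0613i + 0.3204j - 0.3204k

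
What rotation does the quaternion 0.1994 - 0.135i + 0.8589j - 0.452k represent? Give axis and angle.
axis = (-0.1378, 0.8765, -0.4613), θ = 157°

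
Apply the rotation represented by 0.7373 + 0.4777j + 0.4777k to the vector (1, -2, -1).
(0.792, -0.839, -2.161)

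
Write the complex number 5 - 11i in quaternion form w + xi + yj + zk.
5 - 11i + 0j + 0k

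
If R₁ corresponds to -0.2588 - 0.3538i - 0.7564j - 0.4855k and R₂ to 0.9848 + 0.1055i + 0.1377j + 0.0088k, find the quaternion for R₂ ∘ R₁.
-0.1091 - 0.4359i - 0.7324j - 0.5115k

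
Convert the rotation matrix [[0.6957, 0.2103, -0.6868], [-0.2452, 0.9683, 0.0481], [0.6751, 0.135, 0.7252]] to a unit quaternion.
0.9205 + 0.0236i - 0.3699j - 0.1237k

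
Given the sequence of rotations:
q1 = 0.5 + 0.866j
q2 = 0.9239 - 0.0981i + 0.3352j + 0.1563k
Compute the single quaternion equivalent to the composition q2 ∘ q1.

q2 · q1 = 0.1717 - 0.1844i + 0.9677j - 0.0068k
0.1717 - 0.1844i + 0.9677j - 0.0068k


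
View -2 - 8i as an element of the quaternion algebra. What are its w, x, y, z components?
-2 - 8i + 0j + 0k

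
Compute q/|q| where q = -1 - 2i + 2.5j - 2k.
-0.2561 - 0.5121i + 0.6402j - 0.5121k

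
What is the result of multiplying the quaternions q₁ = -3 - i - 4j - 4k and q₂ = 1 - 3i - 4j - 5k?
-42 + 12i + 15j + 3k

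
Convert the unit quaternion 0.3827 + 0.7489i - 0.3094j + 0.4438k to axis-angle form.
axis = (0.8106, -0.3349, 0.4804), θ = 3π/4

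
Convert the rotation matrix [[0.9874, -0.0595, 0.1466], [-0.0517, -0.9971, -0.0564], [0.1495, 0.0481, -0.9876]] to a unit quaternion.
0.0262 + 0.9965i - 0.0279j + 0.0743k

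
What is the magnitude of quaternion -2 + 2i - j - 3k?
√18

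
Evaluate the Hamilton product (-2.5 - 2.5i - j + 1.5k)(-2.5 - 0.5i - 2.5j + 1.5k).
0.25 + 9.75i + 11.75j - 1.75k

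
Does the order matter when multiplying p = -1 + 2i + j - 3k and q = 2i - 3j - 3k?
Yes: pq = -10 - 14i + 3j - 5k ≠ -10 + 10i + 3j + 11k = qp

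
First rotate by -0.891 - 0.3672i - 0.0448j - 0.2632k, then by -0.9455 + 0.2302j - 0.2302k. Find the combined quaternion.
0.7922 + 0.2763i - 0.0782j + 0.5385k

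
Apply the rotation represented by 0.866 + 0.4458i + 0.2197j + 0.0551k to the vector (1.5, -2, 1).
(1.575, -1.504, -1.584)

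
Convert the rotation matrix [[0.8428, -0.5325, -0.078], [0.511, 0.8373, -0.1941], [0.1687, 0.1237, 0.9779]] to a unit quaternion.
0.9563 + 0.0831i - 0.0645j + 0.2728k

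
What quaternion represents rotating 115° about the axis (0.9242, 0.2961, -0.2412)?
0.5373 + 0.7795i + 0.2497j - 0.2034k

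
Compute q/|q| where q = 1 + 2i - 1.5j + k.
0.3482 + 0.6963i - 0.5222j + 0.3482k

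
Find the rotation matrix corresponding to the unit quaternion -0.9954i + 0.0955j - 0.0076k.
[[0.9816, -0.1901, 0.0151], [-0.1901, -0.9818, -0.0015], [0.0151, -0.0015, -0.9999]]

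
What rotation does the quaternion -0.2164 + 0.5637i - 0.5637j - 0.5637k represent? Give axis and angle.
axis = (√3/3, -√3/3, -√3/3), θ = 205°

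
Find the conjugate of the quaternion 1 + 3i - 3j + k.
1 - 3i + 3j - k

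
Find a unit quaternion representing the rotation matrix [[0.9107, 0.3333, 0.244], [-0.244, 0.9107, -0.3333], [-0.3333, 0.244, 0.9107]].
0.9659 + 0.1494i + 0.1494j - 0.1494k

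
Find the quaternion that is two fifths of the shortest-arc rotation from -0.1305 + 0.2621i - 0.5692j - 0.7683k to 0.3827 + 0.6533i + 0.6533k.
-0.28 - 0.1369i - 0.4004j - 0.8617k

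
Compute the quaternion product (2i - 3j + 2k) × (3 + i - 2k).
2 + 12i - 3j + 9k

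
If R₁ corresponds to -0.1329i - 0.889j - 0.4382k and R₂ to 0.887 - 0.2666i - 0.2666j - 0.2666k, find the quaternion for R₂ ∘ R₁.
-0.3893 - 0.2381i - 0.8699j - 0.1871k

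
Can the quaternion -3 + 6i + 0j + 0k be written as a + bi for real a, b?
Yes. The quaternion -3 + 6i has j- and k-coefficients y = z = 0, so it lies in the complex subalgebra spanned by 1 and i.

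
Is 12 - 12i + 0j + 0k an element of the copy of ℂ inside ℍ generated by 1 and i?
Yes. The quaternion 12 - 12i has j- and k-coefficients y = z = 0, so it lies in the complex subalgebra spanned by 1 and i.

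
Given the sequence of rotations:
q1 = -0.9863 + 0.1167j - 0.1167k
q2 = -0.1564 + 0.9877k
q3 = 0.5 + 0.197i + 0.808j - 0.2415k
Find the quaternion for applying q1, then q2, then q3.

q2 · q1 = 0.2695 - 0.1153i - 0.0183j - 0.9559k
q3 · q2 · q1 = -0.0586 - 0.7813i + 0.4248j - 0.4535k
-0.0586 - 0.7813i + 0.4248j - 0.4535k


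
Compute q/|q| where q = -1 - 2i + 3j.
-0.2673 - 0.5345i + 0.8018j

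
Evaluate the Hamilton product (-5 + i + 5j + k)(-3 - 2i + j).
12 + 6i - 22j + 8k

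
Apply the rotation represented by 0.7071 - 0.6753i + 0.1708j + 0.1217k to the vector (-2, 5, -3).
(-4.07, -2.581, -3.844)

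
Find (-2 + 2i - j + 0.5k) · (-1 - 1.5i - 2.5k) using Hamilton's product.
6.25 + 3.5i + 5.25j + 3k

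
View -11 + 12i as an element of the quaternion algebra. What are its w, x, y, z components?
-11 + 12i + 0j + 0k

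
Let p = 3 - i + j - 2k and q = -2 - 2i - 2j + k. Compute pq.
-4 - 7i - 3j + 11k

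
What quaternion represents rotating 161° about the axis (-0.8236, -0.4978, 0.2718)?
0.165 - 0.8123i - 0.491j + 0.2681k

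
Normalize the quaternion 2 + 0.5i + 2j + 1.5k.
0.6172 + 0.1543i + 0.6172j + 0.4629k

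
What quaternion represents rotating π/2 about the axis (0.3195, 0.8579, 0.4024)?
0.7071 + 0.2259i + 0.6066j + 0.2845k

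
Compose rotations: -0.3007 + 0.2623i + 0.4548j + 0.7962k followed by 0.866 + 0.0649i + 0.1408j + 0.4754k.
-0.72 + 0.1035i + 0.4245j + 0.5391k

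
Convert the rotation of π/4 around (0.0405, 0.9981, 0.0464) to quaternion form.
0.9239 + 0.0155i + 0.382j + 0.0178k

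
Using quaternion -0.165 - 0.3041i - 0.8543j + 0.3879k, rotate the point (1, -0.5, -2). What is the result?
(-1.176, 1.661, 1.053)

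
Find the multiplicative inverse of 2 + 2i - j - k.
0.2 - 0.2i + 0.1j + 0.1k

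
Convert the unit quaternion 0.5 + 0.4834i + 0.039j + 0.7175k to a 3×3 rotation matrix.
[[-0.0327, -0.6798, 0.7327], [0.7552, -0.497, -0.4274], [0.6547, 0.5394, 0.5296]]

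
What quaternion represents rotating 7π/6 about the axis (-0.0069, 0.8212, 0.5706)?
-0.2588 - 0.0067i + 0.7932j + 0.5512k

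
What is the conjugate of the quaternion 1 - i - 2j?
1 + i + 2j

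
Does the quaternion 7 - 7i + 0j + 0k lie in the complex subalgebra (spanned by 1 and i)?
Yes. The quaternion 7 - 7i has j- and k-coefficients y = z = 0, so it lies in the complex subalgebra spanned by 1 and i.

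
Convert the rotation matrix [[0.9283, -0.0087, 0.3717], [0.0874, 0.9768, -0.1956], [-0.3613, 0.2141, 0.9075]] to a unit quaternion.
0.9763 + 0.1049i + 0.1877j + 0.0246k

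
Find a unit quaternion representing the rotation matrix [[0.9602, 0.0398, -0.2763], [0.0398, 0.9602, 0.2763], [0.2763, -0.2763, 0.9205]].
0.9799 - 0.141i - 0.141j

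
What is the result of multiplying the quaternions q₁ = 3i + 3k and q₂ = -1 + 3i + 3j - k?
-6 - 12i + 12j + 6k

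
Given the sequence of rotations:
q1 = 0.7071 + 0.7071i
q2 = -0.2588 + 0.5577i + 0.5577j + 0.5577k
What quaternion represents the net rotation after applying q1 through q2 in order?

q2 · q1 = -0.5773 + 0.2114i + 0.7887j
-0.5773 + 0.2114i + 0.7887j


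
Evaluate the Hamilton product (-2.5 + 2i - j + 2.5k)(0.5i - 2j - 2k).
2 + 5.75i + 10.25j + 1.5k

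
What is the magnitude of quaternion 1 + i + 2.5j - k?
3.041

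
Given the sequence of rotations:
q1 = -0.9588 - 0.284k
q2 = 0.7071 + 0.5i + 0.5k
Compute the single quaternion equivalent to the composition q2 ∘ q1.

q2 · q1 = -0.536 - 0.4794i + 0.142j - 0.6802k
-0.536 - 0.4794i + 0.142j - 0.6802k


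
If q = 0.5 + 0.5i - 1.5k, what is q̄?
0.5 - 0.5i + 1.5k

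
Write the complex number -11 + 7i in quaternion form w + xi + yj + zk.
-11 + 7i + 0j + 0k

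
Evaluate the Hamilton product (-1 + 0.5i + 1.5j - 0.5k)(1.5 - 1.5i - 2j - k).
1.75 - 0.25i + 5.5j + 1.5k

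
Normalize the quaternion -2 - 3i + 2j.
-0.4851 - 0.7276i + 0.4851j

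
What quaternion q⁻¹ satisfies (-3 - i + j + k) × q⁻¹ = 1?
-0.25 + 0.0833i - 0.0833j - 0.0833k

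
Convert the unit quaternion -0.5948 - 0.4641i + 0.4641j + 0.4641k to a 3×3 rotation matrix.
[[0.1384, 0.1213, -0.9829], [-0.9829, 0.1384, -0.1213], [0.1213, 0.9829, 0.1384]]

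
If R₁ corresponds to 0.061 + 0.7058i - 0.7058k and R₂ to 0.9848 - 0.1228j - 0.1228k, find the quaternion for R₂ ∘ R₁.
-0.0266 + 0.7817i - 0.0942j - 0.6159k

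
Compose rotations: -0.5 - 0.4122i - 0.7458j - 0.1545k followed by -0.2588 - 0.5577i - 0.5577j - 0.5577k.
-0.6026 + 0.0558i + 0.6156j + 0.5049k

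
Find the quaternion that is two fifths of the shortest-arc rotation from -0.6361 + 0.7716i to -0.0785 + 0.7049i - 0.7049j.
-0.4563 + 0.8303i - 0.3201j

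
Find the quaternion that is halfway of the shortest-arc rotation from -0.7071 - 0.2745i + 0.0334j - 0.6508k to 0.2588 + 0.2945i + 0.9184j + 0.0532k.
-0.6066 - 0.3573i - 0.5558j - 0.4421k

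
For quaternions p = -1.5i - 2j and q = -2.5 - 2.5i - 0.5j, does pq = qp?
No: pq = -4.75 + 3.75i + 5j - 4.25k ≠ -4.75 + 3.75i + 5j + 4.25k = qp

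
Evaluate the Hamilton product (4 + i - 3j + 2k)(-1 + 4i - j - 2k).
-7 + 23i + 9j + k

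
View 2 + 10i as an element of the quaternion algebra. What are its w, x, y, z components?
2 + 10i + 0j + 0k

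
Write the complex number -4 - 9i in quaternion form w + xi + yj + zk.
-4 - 9i + 0j + 0k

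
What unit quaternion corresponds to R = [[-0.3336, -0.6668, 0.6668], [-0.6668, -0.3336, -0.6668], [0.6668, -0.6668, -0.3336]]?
0.5774i - 0.5774j + 0.5774k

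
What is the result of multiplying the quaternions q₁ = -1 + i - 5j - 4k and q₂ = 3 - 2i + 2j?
9 + 13i - 9j - 20k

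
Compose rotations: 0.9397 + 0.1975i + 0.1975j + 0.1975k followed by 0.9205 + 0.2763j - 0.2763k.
0.865 + 0.2909i + 0.3869j - 0.1324k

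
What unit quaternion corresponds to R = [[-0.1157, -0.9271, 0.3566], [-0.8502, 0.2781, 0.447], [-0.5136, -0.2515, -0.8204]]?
0.2924 - 0.5972i + 0.744j + 0.0657k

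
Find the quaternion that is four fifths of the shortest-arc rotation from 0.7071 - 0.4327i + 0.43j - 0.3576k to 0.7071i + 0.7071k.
0.1657 - 0.7024i + 0.1008j - 0.6848k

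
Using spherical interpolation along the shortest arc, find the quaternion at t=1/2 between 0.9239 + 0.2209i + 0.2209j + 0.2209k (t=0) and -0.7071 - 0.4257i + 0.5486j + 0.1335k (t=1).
0.9127 + 0.3618i - 0.1834j + 0.0489k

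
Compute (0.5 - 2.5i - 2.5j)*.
0.5 + 2.5i + 2.5j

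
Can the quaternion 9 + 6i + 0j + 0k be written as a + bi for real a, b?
Yes. The quaternion 9 + 6i has j- and k-coefficients y = z = 0, so it lies in the complex subalgebra spanned by 1 and i.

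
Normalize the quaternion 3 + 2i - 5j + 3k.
0.4376 + 0.2917i - 0.7293j + 0.4376k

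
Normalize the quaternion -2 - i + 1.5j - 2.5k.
-0.5443 - 0.2722i + 0.4082j - 0.6804k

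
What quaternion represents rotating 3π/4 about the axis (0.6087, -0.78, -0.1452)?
0.3827 + 0.5624i - 0.7206j - 0.1341k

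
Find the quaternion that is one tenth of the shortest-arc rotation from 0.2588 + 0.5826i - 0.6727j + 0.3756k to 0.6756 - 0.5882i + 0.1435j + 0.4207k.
0.1529 + 0.6536i - 0.6761j + 0.304k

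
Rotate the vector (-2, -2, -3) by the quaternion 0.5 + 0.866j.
(-1.598, -2, 3.232)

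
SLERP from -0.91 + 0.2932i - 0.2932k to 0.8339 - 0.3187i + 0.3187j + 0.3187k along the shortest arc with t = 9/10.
-0.8458 + 0.3177i - 0.2878j - 0.3177k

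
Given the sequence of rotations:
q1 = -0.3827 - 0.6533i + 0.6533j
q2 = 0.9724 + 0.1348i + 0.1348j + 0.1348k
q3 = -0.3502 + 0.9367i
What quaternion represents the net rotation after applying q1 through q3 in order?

q2 · q1 = -0.3721 - 0.7749i + 0.4956j + 0.1245k
q3 · q2 · q1 = 0.8562 - 0.0772i - 0.2902j + 0.4206k
0.8562 - 0.0772i - 0.2902j + 0.4206k


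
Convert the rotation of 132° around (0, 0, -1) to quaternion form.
0.4067 - 0.9135k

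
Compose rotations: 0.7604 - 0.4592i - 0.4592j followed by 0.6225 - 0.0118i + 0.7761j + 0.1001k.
0.8243 - 0.2489i + 0.2583j + 0.4379k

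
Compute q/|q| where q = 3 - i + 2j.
0.8018 - 0.2673i + 0.5345j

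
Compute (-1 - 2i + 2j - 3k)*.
-1 + 2i - 2j + 3k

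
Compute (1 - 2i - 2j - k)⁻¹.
0.1 + 0.2i + 0.2j + 0.1k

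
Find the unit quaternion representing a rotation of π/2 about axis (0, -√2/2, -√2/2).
0.7071 - 0.5j - 0.5k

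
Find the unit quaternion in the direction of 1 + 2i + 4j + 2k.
0.2 + 0.4i + 0.8j + 0.4k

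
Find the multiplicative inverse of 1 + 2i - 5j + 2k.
0.0294 - 0.0588i + 0.1471j - 0.0588k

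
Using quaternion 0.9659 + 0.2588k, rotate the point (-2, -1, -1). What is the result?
(-1.232, -1.866, -1)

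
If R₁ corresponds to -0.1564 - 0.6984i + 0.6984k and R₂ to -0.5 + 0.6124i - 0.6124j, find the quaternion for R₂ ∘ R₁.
0.5059 - 0.1743i - 0.3319j - 0.7769k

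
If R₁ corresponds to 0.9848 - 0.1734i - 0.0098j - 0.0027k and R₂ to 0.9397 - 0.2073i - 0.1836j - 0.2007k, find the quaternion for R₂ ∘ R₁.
0.8871 - 0.3686i - 0.1558j - 0.23k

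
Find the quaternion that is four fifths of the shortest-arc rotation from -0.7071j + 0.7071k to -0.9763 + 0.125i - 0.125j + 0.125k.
-0.8904 + 0.114i - 0.3116j + 0.3116k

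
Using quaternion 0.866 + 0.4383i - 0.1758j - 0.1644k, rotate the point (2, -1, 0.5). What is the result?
(1.413, -1.79, -0.219)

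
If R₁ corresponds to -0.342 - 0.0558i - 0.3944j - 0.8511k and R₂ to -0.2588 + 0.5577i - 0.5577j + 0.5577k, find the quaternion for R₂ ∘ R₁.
0.3743 + 0.5183i + 0.7363j - 0.2215k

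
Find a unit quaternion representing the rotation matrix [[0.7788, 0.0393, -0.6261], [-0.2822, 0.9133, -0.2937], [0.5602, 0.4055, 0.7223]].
0.9239 + 0.1892i - 0.321j - 0.087k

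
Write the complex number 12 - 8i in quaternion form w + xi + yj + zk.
12 - 8i + 0j + 0k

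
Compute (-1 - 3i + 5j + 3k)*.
-1 + 3i - 5j - 3k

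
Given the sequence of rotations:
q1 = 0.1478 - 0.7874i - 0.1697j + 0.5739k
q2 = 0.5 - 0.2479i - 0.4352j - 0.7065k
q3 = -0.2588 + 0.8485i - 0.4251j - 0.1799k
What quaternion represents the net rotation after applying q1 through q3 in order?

q2 · q1 = 0.2103 - 0.8i + 0.5494j - 0.1181k
q3 · q2 · q1 = 0.8367 + 0.5345i + 0.0125j + 0.1188k
0.8367 + 0.5345i + 0.0125j + 0.1188k


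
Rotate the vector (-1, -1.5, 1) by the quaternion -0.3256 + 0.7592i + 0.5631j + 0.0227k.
(-2.002, -0.09, -0.485)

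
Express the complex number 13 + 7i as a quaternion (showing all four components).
13 + 7i + 0j + 0k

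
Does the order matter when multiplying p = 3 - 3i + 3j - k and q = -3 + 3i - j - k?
Yes: pq = 2 + 14i - 18j - 6k ≠ 2 + 22i - 6j + 6k = qp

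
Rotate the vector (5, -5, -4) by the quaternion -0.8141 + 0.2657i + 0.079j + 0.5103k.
(-2.601, -7.687, 0.374)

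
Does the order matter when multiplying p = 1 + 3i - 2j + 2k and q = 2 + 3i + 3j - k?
Yes: pq = 1 + 5i + 8j + 18k ≠ 1 + 13i - 10j - 12k = qp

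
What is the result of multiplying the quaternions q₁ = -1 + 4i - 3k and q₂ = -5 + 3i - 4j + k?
-4 - 35i - 9j - 2k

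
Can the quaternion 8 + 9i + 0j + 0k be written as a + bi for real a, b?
Yes. The quaternion 8 + 9i has j- and k-coefficients y = z = 0, so it lies in the complex subalgebra spanned by 1 and i.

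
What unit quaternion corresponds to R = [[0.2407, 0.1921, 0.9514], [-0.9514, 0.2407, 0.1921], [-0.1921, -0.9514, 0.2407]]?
0.6561 - 0.4357i + 0.4357j - 0.4357k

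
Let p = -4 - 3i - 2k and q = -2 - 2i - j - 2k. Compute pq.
-2 + 12i + 2j + 15k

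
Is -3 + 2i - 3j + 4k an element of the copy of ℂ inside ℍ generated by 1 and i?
No. The quaternion -3 + 2i - 3j + 4k has j-coefficient y = -3 and k-coefficient z = 4, not both zero, so it does not lie in the complex subalgebra spanned by 1 and i.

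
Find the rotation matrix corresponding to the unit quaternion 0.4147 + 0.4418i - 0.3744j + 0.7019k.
[[-0.2657, -0.913, 0.3097], [0.2513, -0.3757, -0.892], [0.9307, -0.1592, 0.3293]]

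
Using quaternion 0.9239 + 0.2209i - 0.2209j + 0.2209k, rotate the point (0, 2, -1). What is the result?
(-0.701, 2.115, -0.184)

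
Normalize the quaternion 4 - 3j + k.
0.7845 - 0.5883j + 0.1961k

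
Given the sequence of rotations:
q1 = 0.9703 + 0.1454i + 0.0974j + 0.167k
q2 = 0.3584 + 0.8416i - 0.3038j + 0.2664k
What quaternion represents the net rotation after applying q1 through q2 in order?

q2 · q1 = 0.2105 + 0.792i - 0.3617j + 0.4445k
0.2105 + 0.792i - 0.3617j + 0.4445k


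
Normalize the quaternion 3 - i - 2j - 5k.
0.4804 - 0.1601i - 0.3203j - 0.8006k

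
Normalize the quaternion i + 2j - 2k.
0.3333i + 0.6667j - 0.6667k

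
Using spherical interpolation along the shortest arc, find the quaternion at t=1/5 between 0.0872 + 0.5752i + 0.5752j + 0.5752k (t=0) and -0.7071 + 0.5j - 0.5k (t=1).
0.2922 + 0.5386i + 0.3897j + 0.6875k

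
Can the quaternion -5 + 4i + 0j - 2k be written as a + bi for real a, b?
No. The quaternion -5 + 4i - 2k has j-coefficient y = 0 and k-coefficient z = -2, not both zero, so it does not lie in the complex subalgebra spanned by 1 and i.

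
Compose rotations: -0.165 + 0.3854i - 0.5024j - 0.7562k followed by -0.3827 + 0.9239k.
0.7618 + 0.3167i + 0.5483j + 0.137k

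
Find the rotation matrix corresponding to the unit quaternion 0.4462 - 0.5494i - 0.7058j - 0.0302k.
[[0.0019, 0.8025, -0.5967], [0.7486, 0.3945, 0.5329], [0.663, -0.4477, -0.6]]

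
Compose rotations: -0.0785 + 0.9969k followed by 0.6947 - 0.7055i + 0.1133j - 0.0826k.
0.0278 + 0.1683i + 0.6944j + 0.699k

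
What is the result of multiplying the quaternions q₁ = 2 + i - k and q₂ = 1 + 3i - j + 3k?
2 + 6i - 8j + 4k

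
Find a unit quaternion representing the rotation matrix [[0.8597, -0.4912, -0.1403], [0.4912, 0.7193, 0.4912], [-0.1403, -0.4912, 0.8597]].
0.9272 - 0.2649i + 0.2649k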